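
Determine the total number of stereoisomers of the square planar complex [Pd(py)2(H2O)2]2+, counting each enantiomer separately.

In a square planar complex each vertex has one trans partner and two cis neighbours.
Working through the distinct placements yields 2 geometric isomers: py cis; py trans.
Each arrangement has an internal mirror plane or centre of symmetry, so none is chiral.

2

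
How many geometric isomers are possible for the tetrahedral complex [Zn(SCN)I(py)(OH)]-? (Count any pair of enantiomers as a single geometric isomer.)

1

All four vertices of a tetrahedron are equivalent and mutually adjacent, so cis/trans isomerism cannot arise.
Only one geometric arrangement is possible; it has no improper symmetry element, so it exists as a pair of enantiomers (2 stereoisomers).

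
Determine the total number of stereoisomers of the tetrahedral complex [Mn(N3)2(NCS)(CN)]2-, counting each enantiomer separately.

In a tetrahedral complex all four positions are equivalent and every pair of ligands is adjacent — there is no cis/trans distinction.
Only one geometric arrangement is possible.

1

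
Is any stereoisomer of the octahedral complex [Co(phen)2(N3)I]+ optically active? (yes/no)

yes

Each phen is bidentate and must span two cis positions.
There are 2 geometric isomers: N3 and I mutually trans; N3 and I mutually cis (chiral).
One of these lacks any improper symmetry element and so occurs as an enantiomeric pair, giving 2 + 1 = 3 stereoisomers in total.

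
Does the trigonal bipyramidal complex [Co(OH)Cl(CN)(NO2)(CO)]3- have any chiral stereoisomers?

yes

In a trigonal bipyramid the two axial positions differ from the three equatorial ones.
Placing the ligands in turn and identifying arrangements related by rotation or reflection leaves 10 distinct geometric isomers.
Of these, 10 lack any improper symmetry element and so occur as enantiomeric pairs, giving 10 + 10 = 20 stereoisomers in total.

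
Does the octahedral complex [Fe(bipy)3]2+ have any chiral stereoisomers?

In an octahedral complex each vertex has one trans partner and four cis neighbours.
Each bipy is bidentate and must span two cis positions.
Only one geometric arrangement is possible; it has no improper symmetry element, so it exists as a pair of enantiomers (2 stereoisomers).

yes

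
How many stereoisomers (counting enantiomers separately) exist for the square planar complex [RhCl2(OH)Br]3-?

2

A square has two trans pairs of vertices; adjacent vertices are cis.
The distinct arrangements are (2 in all): Cl cis; Cl trans.
Each arrangement has an internal mirror plane or centre of symmetry, so none is chiral.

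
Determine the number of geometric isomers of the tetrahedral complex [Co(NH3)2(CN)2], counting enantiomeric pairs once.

In a tetrahedral complex all four positions are equivalent and every pair of ligands is adjacent — there is no cis/trans distinction.
Only one geometric arrangement is possible.

1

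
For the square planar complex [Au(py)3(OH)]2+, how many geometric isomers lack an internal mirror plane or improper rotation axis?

A square has two trans pairs of vertices; adjacent vertices are cis.
Only one geometric arrangement is possible.

0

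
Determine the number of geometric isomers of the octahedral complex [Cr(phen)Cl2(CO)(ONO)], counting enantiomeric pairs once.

4

An octahedron has six vertices in three trans pairs; every non-trans pair is cis.
Each phen is bidentate and must span two cis positions.
Systematic placement gives 4 geometric isomers: Cl cis (3 arrangements, 2 chiral); Cl trans.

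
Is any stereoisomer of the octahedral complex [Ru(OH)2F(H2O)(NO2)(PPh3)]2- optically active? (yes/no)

yes

An octahedron has six vertices in three trans pairs; every non-trans pair is cis.
Placing the ligands in turn and identifying arrangements related by rotation or reflection leaves 9 distinct geometric isomers.
Of these, 6 lack any improper symmetry element and so occur as enantiomeric pairs, giving 9 + 6 = 15 stereoisomers in total.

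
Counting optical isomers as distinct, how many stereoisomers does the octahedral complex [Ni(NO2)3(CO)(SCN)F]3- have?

An octahedron has six vertices in three trans pairs; every non-trans pair is cis.
The distinct arrangements are (4 in all): NO2 mer (3 arrangements); NO2 fac (chiral).
One of these lacks any improper symmetry element and so occurs as an enantiomeric pair, giving 4 + 1 = 5 stereoisomers in total.

5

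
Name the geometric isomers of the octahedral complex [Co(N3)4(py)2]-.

Working through the distinct placements yields 2 geometric isomers: py trans; py cis.

cis and trans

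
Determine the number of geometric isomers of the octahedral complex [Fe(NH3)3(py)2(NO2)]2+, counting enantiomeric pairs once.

An octahedron has six vertices in three trans pairs; every non-trans pair is cis.
There are 3 geometric isomers: NH3 mer, py trans; NH3 mer, py cis; NH3 fac, py cis.

3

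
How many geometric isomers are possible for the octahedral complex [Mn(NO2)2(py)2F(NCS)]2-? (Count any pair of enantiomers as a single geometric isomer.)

6

In an octahedral complex each vertex has one trans partner and four cis neighbours.
Systematic placement gives 6 geometric isomers: NO2 trans, py trans; NO2 cis, py cis (3 arrangements, 2 chiral); NO2 cis, py trans; NO2 trans, py cis.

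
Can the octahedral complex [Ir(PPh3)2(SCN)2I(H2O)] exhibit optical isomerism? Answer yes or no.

The six octahedral sites form three mutually perpendicular trans pairs.
Working through the distinct placements yields 6 geometric isomers: PPh3 trans, SCN trans; PPh3 cis, SCN cis (3 arrangements, 2 chiral); PPh3 cis, SCN trans; PPh3 trans, SCN cis.
Of these, 2 lack any improper symmetry element and so occur as enantiomeric pairs, giving 6 + 2 = 8 stereoisomers in total.

yes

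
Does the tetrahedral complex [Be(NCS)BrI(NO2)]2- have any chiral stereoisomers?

In a tetrahedral complex all four positions are equivalent and every pair of ligands is adjacent — there is no cis/trans distinction.
Only one geometric arrangement is possible; it has no improper symmetry element, so it exists as a pair of enantiomers (2 stereoisomers).

yes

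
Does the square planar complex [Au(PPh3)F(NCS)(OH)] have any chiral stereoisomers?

There are 3 geometric isomers: (F/OH trans, NCS/PPh3 trans); (F/PPh3 trans, NCS/OH trans); (F/NCS trans, OH/PPh3 trans).
Each arrangement has an internal mirror plane or centre of symmetry, so none is chiral.

no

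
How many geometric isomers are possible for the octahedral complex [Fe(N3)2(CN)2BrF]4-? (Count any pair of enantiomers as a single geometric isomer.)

The six octahedral sites form three mutually perpendicular trans pairs.
Working through the distinct placements yields 6 geometric isomers: N3 trans, CN cis; N3 cis, CN cis (3 arrangements, 2 chiral); N3 trans, CN trans; N3 cis, CN trans.

6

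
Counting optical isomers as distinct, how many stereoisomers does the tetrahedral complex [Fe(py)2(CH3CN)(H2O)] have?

All four vertices of a tetrahedron are equivalent and mutually adjacent, so cis/trans isomerism cannot arise.
Only one geometric arrangement is possible.

1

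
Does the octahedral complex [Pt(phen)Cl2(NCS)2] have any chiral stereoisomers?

An octahedron has six vertices in three trans pairs; every non-trans pair is cis.
Each phen is bidentate and must span two cis positions.
The distinct arrangements are (3 in all): Cl trans, NCS cis; Cl cis, NCS cis (chiral); Cl cis, NCS trans.
One of these lacks any improper symmetry element and so occurs as an enantiomeric pair, giving 3 + 1 = 4 stereoisomers in total.

yes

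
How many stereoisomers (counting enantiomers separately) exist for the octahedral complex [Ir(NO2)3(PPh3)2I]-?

3

An octahedron has six vertices in three trans pairs; every non-trans pair is cis.
Systematic placement gives 3 geometric isomers: NO2 mer, PPh3 trans; NO2 fac, PPh3 cis; NO2 mer, PPh3 cis.
Each arrangement has an internal mirror plane or centre of symmetry, so none is chiral.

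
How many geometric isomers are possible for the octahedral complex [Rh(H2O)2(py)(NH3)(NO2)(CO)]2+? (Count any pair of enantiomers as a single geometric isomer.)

9

An octahedron has six vertices in three trans pairs; every non-trans pair is cis.
Exhaustive case analysis gives 9 geometric isomers.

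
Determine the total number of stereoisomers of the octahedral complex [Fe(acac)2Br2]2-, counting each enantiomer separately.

3

Each acac is bidentate and must span two cis positions.
There are 2 geometric isomers: Br trans; Br cis (chiral).
One of these lacks any improper symmetry element and so occurs as an enantiomeric pair, giving 2 + 1 = 3 stereoisomers in total.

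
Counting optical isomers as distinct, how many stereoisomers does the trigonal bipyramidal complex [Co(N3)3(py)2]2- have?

A trigonal bipyramid has two axial and three equatorial sites, which are chemically inequivalent.
Systematic placement gives 3 geometric isomers: py both equatorial; py one axial, one equatorial; py both axial.
Each arrangement has an internal mirror plane or centre of symmetry, so none is chiral.

3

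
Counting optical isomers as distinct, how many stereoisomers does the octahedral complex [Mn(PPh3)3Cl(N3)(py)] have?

An octahedron has six vertices in three trans pairs; every non-trans pair is cis.
Systematic placement gives 4 geometric isomers: PPh3 mer (3 arrangements); PPh3 fac (chiral).
One of these lacks any improper symmetry element and so occurs as an enantiomeric pair, giving 4 + 1 = 5 stereoisomers in total.

5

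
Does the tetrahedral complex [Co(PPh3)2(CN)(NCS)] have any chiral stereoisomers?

All four vertices of a tetrahedron are equivalent and mutually adjacent, so cis/trans isomerism cannot arise.
Only one geometric arrangement is possible.

no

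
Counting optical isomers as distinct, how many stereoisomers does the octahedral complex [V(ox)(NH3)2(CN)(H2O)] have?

6

An octahedron has six vertices in three trans pairs; every non-trans pair is cis.
Each ox is bidentate and must span two cis positions.
There are 4 geometric isomers: NH3 cis (3 arrangements, 2 chiral); NH3 trans.
Of these, 2 lack any improper symmetry element and so occur as enantiomeric pairs, giving 4 + 2 = 6 stereoisomers in total.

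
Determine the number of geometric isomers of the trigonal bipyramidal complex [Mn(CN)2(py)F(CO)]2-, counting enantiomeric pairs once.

In a trigonal bipyramid the two axial positions differ from the three equatorial ones.
Exhaustive case analysis gives 7 geometric isomers.

7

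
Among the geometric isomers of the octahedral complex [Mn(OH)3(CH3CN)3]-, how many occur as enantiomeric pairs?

An octahedron has six vertices in three trans pairs; every non-trans pair is cis.
Systematic placement gives 2 geometric isomers: OH mer; OH fac.
Each arrangement has an internal mirror plane or centre of symmetry, so none is chiral.

0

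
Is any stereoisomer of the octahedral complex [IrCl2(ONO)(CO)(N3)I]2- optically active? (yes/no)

yes

An octahedron has six vertices in three trans pairs; every non-trans pair is cis.
Systematic enumeration (placing each ligand type in turn and discarding arrangements equivalent by rotation or reflection) gives 9 geometric isomers.
Of these, 6 lack any improper symmetry element and so occur as enantiomeric pairs, giving 9 + 6 = 15 stereoisomers in total.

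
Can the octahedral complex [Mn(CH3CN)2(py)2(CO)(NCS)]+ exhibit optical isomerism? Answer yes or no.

yes

Working through the distinct placements yields 6 geometric isomers: CH3CN trans, py trans; CH3CN trans, py cis; CH3CN cis, py trans; CH3CN cis, py cis (3 arrangements, 2 chiral).
Of these, 2 lack any improper symmetry element and so occur as enantiomeric pairs, giving 6 + 2 = 8 stereoisomers in total.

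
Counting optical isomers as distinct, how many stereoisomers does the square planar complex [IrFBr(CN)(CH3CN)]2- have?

There are 3 geometric isomers: (Br/CN trans, CH3CN/F trans); (Br/F trans, CH3CN/CN trans); (Br/CH3CN trans, CN/F trans).
Each arrangement has an internal mirror plane or centre of symmetry, so none is chiral.

3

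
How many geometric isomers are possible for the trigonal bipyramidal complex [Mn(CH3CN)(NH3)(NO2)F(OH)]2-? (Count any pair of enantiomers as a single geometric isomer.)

10

A trigonal bipyramid has two axial and three equatorial sites, which are chemically inequivalent.
Systematic enumeration (placing each ligand type in turn and discarding arrangements equivalent by rotation or reflection) gives 10 geometric isomers.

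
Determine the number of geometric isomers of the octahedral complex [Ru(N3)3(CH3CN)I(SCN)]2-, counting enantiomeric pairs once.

4

The six octahedral sites form three mutually perpendicular trans pairs.
The distinct arrangements are (4 in all): N3 mer (3 arrangements); N3 fac (chiral).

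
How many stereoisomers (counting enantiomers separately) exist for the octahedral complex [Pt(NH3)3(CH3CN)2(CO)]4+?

An octahedron has six vertices in three trans pairs; every non-trans pair is cis.
Systematic placement gives 3 geometric isomers: NH3 mer, CH3CN trans; NH3 mer, CH3CN cis; NH3 fac, CH3CN cis.
Each arrangement has an internal mirror plane or centre of symmetry, so none is chiral.

3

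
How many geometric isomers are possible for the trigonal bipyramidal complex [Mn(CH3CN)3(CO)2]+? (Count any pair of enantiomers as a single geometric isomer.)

3

A trigonal bipyramid has two axial and three equatorial sites, which are chemically inequivalent.
The distinct arrangements are (3 in all): CO both equatorial; CO one axial, one equatorial; CO both axial.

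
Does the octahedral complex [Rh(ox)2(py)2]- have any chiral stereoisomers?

An octahedron has six vertices in three trans pairs; every non-trans pair is cis.
Each ox is bidentate and must span two cis positions.
Systematic placement gives 2 geometric isomers: py trans; py cis (chiral).
One of these lacks any improper symmetry element and so occurs as an enantiomeric pair, giving 2 + 1 = 3 stereoisomers in total.

yes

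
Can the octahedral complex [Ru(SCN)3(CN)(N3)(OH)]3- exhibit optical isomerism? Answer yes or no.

An octahedron has six vertices in three trans pairs; every non-trans pair is cis.
There are 4 geometric isomers: SCN mer (3 arrangements); SCN fac (chiral).
One of these lacks any improper symmetry element and so occurs as an enantiomeric pair, giving 4 + 1 = 5 stereoisomers in total.

yes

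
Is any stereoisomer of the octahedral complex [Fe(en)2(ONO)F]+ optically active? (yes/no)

yes

Each en is bidentate and must span two cis positions.
The distinct arrangements are (2 in all): ONO and F mutually trans; ONO and F mutually cis (chiral).
One of these lacks any improper symmetry element and so occurs as an enantiomeric pair, giving 2 + 1 = 3 stereoisomers in total.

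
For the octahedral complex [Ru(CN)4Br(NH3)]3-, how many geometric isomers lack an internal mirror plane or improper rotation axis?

0

In an octahedral complex each vertex has one trans partner and four cis neighbours.
There are 2 geometric isomers: Br and NH3 mutually cis; Br and NH3 mutually trans.
Each arrangement has an internal mirror plane or centre of symmetry, so none is chiral.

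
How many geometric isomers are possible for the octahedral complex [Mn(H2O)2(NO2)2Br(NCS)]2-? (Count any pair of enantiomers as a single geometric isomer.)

In an octahedral complex each vertex has one trans partner and four cis neighbours.
The distinct arrangements are (6 in all): H2O cis, NO2 trans; H2O cis, NO2 cis (3 arrangements, 2 chiral); H2O trans, NO2 trans; H2O trans, NO2 cis.

6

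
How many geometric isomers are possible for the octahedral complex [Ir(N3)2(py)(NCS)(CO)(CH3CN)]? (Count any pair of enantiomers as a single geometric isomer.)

In an octahedral complex each vertex has one trans partner and four cis neighbours.
Exhaustive case analysis gives 9 geometric isomers.

9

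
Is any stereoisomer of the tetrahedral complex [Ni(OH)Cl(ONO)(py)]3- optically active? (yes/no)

In a tetrahedral complex all four positions are equivalent and every pair of ligands is adjacent — there is no cis/trans distinction.
Only one geometric arrangement is possible; it has no improper symmetry element, so it exists as a pair of enantiomers (2 stereoisomers).

yes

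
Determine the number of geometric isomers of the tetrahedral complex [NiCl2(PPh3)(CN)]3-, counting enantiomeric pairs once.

All four vertices of a tetrahedron are equivalent and mutually adjacent, so cis/trans isomerism cannot arise.
Only one geometric arrangement is possible.

1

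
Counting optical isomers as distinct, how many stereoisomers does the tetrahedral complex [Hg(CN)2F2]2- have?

In a tetrahedral complex all four positions are equivalent and every pair of ligands is adjacent — there is no cis/trans distinction.
Only one geometric arrangement is possible.

1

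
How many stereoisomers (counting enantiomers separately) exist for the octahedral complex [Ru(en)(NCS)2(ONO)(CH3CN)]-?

6

An octahedron has six vertices in three trans pairs; every non-trans pair is cis.
Each en is bidentate and must span two cis positions.
There are 4 geometric isomers: NCS cis (3 arrangements, 2 chiral); NCS trans.
Of these, 2 lack any improper symmetry element and so occur as enantiomeric pairs, giving 4 + 2 = 6 stereoisomers in total.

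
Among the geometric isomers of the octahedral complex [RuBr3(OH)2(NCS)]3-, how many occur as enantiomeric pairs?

In an octahedral complex each vertex has one trans partner and four cis neighbours.
Systematic placement gives 3 geometric isomers: Br mer, OH trans; Br mer, OH cis; Br fac, OH cis.
Each arrangement has an internal mirror plane or centre of symmetry, so none is chiral.

0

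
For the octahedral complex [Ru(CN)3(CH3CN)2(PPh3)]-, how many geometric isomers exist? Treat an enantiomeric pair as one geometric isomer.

The six octahedral sites form three mutually perpendicular trans pairs.
Systematic placement gives 3 geometric isomers: CN mer, CH3CN trans; CN fac, CH3CN cis; CN mer, CH3CN cis.

3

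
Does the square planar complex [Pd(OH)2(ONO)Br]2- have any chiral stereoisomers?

In a square planar complex each vertex has one trans partner and two cis neighbours.
The distinct arrangements are (2 in all): OH cis; OH trans.
Each arrangement has an internal mirror plane or centre of symmetry, so none is chiral.

no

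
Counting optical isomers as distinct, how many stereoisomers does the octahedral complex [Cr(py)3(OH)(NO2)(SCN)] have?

5

There are 4 geometric isomers: py mer (3 arrangements); py fac (chiral).
One of these lacks any improper symmetry element and so occurs as an enantiomeric pair, giving 4 + 1 = 5 stereoisomers in total.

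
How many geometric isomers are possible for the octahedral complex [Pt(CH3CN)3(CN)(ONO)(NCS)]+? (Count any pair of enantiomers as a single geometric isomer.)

4

In an octahedral complex each vertex has one trans partner and four cis neighbours.
There are 4 geometric isomers: CH3CN mer (3 arrangements); CH3CN fac (chiral).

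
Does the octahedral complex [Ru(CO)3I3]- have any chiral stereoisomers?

The six octahedral sites form three mutually perpendicular trans pairs.
There are 2 geometric isomers: CO mer; CO fac.
Each arrangement has an internal mirror plane or centre of symmetry, so none is chiral.

no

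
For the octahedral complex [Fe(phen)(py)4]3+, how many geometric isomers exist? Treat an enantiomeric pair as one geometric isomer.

An octahedron has six vertices in three trans pairs; every non-trans pair is cis.
Each phen is bidentate and must span two cis positions.
Only one geometric arrangement is possible.

1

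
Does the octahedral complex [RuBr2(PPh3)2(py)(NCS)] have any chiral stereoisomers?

yes

The six octahedral sites form three mutually perpendicular trans pairs.
Systematic placement gives 6 geometric isomers: Br trans, PPh3 cis; Br trans, PPh3 trans; Br cis, PPh3 cis (3 arrangements, 2 chiral); Br cis, PPh3 trans.
Of these, 2 lack any improper symmetry element and so occur as enantiomeric pairs, giving 6 + 2 = 8 stereoisomers in total.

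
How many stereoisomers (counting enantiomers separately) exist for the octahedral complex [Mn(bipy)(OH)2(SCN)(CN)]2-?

The six octahedral sites form three mutually perpendicular trans pairs.
Each bipy is bidentate and must span two cis positions.
The distinct arrangements are (4 in all): OH cis (3 arrangements, 2 chiral); OH trans.
Of these, 2 lack any improper symmetry element and so occur as enantiomeric pairs, giving 4 + 2 = 6 stereoisomers in total.

6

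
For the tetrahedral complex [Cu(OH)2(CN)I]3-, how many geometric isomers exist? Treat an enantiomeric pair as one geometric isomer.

1

In a tetrahedral complex all four positions are equivalent and every pair of ligands is adjacent — there is no cis/trans distinction.
Only one geometric arrangement is possible.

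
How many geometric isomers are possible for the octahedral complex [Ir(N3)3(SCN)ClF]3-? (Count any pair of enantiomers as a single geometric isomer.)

There are 4 geometric isomers: N3 mer (3 arrangements); N3 fac (chiral).

4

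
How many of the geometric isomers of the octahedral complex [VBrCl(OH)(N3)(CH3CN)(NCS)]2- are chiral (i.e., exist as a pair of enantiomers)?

15

In an octahedral complex each vertex has one trans partner and four cis neighbours.
Systematic enumeration (placing each ligand type in turn and discarding arrangements equivalent by rotation or reflection) gives 15 geometric isomers.
Of these, 15 lack any improper symmetry element and so occur as enantiomeric pairs, giving 15 + 15 = 30 stereoisomers in total.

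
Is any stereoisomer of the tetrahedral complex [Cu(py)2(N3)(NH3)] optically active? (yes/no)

Only one geometric arrangement is possible.

no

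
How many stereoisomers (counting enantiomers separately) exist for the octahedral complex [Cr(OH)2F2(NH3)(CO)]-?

8

In an octahedral complex each vertex has one trans partner and four cis neighbours.
The distinct arrangements are (6 in all): OH trans, F cis; OH cis, F cis (3 arrangements, 2 chiral); OH trans, F trans; OH cis, F trans.
Of these, 2 lack any improper symmetry element and so occur as enantiomeric pairs, giving 6 + 2 = 8 stereoisomers in total.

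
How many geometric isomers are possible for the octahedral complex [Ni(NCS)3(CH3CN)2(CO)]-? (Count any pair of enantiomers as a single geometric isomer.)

The distinct arrangements are (3 in all): NCS mer, CH3CN trans; NCS mer, CH3CN cis; NCS fac, CH3CN cis.

3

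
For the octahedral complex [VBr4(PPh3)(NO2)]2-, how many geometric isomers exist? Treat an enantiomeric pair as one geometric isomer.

An octahedron has six vertices in three trans pairs; every non-trans pair is cis.
There are 2 geometric isomers: PPh3 and NO2 mutually trans; PPh3 and NO2 mutually cis.

2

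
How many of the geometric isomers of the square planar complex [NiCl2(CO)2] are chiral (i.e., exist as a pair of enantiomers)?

0

There are 2 geometric isomers: Cl cis; Cl trans.
Each arrangement has an internal mirror plane or centre of symmetry, so none is chiral.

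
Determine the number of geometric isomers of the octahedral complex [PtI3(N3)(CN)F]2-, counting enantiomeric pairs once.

4

The distinct arrangements are (4 in all): I mer (3 arrangements); I fac (chiral).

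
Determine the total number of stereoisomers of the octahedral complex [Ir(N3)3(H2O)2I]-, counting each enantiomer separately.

The six octahedral sites form three mutually perpendicular trans pairs.
The distinct arrangements are (3 in all): N3 mer, H2O trans; N3 mer, H2O cis; N3 fac, H2O cis.
Each arrangement has an internal mirror plane or centre of symmetry, so none is chiral.

3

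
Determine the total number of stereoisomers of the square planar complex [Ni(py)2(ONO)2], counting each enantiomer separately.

A square has two trans pairs of vertices; adjacent vertices are cis.
Systematic placement gives 2 geometric isomers: py cis; py trans.
Each arrangement has an internal mirror plane or centre of symmetry, so none is chiral.

2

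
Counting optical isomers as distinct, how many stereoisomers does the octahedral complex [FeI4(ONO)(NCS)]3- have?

2

The six octahedral sites form three mutually perpendicular trans pairs.
The distinct arrangements are (2 in all): ONO and NCS mutually trans; ONO and NCS mutually cis.
Each arrangement has an internal mirror plane or centre of symmetry, so none is chiral.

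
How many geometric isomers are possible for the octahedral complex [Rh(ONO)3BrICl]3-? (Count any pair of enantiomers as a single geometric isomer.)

4

An octahedron has six vertices in three trans pairs; every non-trans pair is cis.
Systematic placement gives 4 geometric isomers: ONO mer (3 arrangements); ONO fac (chiral).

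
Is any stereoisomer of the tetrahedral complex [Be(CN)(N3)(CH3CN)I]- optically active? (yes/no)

In a tetrahedral complex all four positions are equivalent and every pair of ligands is adjacent — there is no cis/trans distinction.
Only one geometric arrangement is possible; it has no improper symmetry element, so it exists as a pair of enantiomers (2 stereoisomers).

yes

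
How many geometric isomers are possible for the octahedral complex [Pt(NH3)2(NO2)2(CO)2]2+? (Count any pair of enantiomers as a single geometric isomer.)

Systematic placement gives 5 geometric isomers: NH3 trans, NO2 trans, CO trans; NH3 cis, NO2 cis, CO trans; NH3 cis, NO2 trans, CO cis; NH3 cis, NO2 cis, CO cis (chiral); NH3 trans, NO2 cis, CO cis.

5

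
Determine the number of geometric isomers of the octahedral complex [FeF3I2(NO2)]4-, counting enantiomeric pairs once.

In an octahedral complex each vertex has one trans partner and four cis neighbours.
There are 3 geometric isomers: F mer, I cis; F mer, I trans; F fac, I cis.

3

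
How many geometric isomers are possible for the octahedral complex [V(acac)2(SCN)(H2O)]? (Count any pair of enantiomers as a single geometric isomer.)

An octahedron has six vertices in three trans pairs; every non-trans pair is cis.
Each acac is bidentate and must span two cis positions.
Systematic placement gives 2 geometric isomers: SCN and H2O mutually trans; SCN and H2O mutually cis (chiral).

2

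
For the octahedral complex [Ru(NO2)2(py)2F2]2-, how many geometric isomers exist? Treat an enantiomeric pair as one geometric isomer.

5

Systematic placement gives 5 geometric isomers: NO2 trans, py trans, F trans; NO2 cis, py cis, F trans; NO2 cis, py trans, F cis; NO2 cis, py cis, F cis (chiral); NO2 trans, py cis, F cis.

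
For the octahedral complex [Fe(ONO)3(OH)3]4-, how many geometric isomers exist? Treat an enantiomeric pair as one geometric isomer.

The six octahedral sites form three mutually perpendicular trans pairs.
Working through the distinct placements yields 2 geometric isomers: ONO mer; ONO fac.

2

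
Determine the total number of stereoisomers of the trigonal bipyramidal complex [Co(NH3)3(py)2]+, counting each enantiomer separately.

3

A trigonal bipyramid has two axial and three equatorial sites, which are chemically inequivalent.
Working through the distinct placements yields 3 geometric isomers: py both equatorial; py one axial, one equatorial; py both axial.
Each arrangement has an internal mirror plane or centre of symmetry, so none is chiral.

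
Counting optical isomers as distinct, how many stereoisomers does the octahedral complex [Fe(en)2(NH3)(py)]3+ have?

In an octahedral complex each vertex has one trans partner and four cis neighbours.
Each en is bidentate and must span two cis positions.
There are 2 geometric isomers: NH3 and py mutually cis (chiral); NH3 and py mutually trans.
One of these lacks any improper symmetry element and so occurs as an enantiomeric pair, giving 2 + 1 = 3 stereoisomers in total.

3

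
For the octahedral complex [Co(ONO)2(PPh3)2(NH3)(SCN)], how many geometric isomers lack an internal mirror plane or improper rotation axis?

The six octahedral sites form three mutually perpendicular trans pairs.
The distinct arrangements are (6 in all): ONO cis, PPh3 cis (3 arrangements, 2 chiral); ONO cis, PPh3 trans; ONO trans, PPh3 cis; ONO trans, PPh3 trans.
Of these, 2 lack any improper symmetry element and so occur as enantiomeric pairs, giving 6 + 2 = 8 stereoisomers in total.

2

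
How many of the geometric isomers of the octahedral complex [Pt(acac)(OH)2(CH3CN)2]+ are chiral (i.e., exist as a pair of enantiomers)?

1

The six octahedral sites form three mutually perpendicular trans pairs.
Each acac is bidentate and must span two cis positions.
Working through the distinct placements yields 3 geometric isomers: OH cis, CH3CN trans; OH cis, CH3CN cis (chiral); OH trans, CH3CN cis.
One of these lacks any improper symmetry element and so occurs as an enantiomeric pair, giving 3 + 1 = 4 stereoisomers in total.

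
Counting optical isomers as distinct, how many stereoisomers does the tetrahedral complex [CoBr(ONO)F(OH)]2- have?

All four vertices of a tetrahedron are equivalent and mutually adjacent, so cis/trans isomerism cannot arise.
Only one geometric arrangement is possible; it has no improper symmetry element, so it exists as a pair of enantiomers (2 stereoisomers).

2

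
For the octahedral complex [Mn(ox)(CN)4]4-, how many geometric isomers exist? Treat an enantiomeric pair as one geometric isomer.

1

The six octahedral sites form three mutually perpendicular trans pairs.
Each ox is bidentate and must span two cis positions.
Only one geometric arrangement is possible.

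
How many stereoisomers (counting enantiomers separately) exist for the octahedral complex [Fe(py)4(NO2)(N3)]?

An octahedron has six vertices in three trans pairs; every non-trans pair is cis.
Systematic placement gives 2 geometric isomers: NO2 and N3 mutually trans; NO2 and N3 mutually cis.
Each arrangement has an internal mirror plane or centre of symmetry, so none is chiral.

2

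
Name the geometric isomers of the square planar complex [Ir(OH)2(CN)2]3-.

In a square planar complex each vertex has one trans partner and two cis neighbours.
Working through the distinct placements yields 2 geometric isomers: OH cis; OH trans.

cis and trans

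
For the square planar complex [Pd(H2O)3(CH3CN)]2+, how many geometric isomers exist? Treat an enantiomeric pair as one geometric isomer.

A square has two trans pairs of vertices; adjacent vertices are cis.
Only one geometric arrangement is possible.

1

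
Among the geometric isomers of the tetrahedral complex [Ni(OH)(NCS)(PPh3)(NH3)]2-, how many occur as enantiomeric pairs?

1

In a tetrahedral complex all four positions are equivalent and every pair of ligands is adjacent — there is no cis/trans distinction.
Only one geometric arrangement is possible; it has no improper symmetry element, so it exists as a pair of enantiomers (2 stereoisomers).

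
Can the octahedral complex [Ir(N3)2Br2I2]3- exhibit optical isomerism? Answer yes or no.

In an octahedral complex each vertex has one trans partner and four cis neighbours.
Working through the distinct placements yields 5 geometric isomers: N3 trans, Br trans, I trans; N3 cis, Br trans, I cis; N3 trans, Br cis, I cis; N3 cis, Br cis, I cis (chiral); N3 cis, Br cis, I trans.
One of these lacks any improper symmetry element and so occurs as an enantiomeric pair, giving 5 + 1 = 6 stereoisomers in total.

yes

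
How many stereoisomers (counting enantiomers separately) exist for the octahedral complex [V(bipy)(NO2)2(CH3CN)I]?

In an octahedral complex each vertex has one trans partner and four cis neighbours.
Each bipy is bidentate and must span two cis positions.
The distinct arrangements are (4 in all): NO2 cis (3 arrangements, 2 chiral); NO2 trans.
Of these, 2 lack any improper symmetry element and so occur as enantiomeric pairs, giving 4 + 2 = 6 stereoisomers in total.

6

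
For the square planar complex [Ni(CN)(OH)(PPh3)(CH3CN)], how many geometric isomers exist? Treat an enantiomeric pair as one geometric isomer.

Systematic placement gives 3 geometric isomers: (CH3CN/OH trans, CN/PPh3 trans); (CH3CN/PPh3 trans, CN/OH trans); (CH3CN/CN trans, OH/PPh3 trans).

3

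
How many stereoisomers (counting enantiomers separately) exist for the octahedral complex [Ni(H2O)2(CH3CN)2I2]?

In an octahedral complex each vertex has one trans partner and four cis neighbours.
Working through the distinct placements yields 5 geometric isomers: H2O trans, CH3CN trans, I trans; H2O cis, CH3CN trans, I cis; H2O cis, CH3CN cis, I trans; H2O cis, CH3CN cis, I cis (chiral); H2O trans, CH3CN cis, I cis.
One of these lacks any improper symmetry element and so occurs as an enantiomeric pair, giving 5 + 1 = 6 stereoisomers in total.

6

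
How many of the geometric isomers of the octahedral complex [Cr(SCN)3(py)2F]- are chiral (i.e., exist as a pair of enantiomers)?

0

There are 3 geometric isomers: SCN mer, py trans; SCN fac, py cis; SCN mer, py cis.
Each arrangement has an internal mirror plane or centre of symmetry, so none is chiral.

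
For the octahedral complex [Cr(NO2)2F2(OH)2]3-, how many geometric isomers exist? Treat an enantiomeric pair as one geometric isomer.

An octahedron has six vertices in three trans pairs; every non-trans pair is cis.
Systematic placement gives 5 geometric isomers: NO2 trans, F trans, OH trans; NO2 cis, F trans, OH cis; NO2 cis, F cis, OH trans; NO2 cis, F cis, OH cis (chiral); NO2 trans, F cis, OH cis.

5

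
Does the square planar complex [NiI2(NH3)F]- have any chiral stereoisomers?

In a square planar complex each vertex has one trans partner and two cis neighbours.
The distinct arrangements are (2 in all): I cis; I trans.
Each arrangement has an internal mirror plane or centre of symmetry, so none is chiral.

no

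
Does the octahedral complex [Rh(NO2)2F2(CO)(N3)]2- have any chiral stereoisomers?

yes

The six octahedral sites form three mutually perpendicular trans pairs.
The distinct arrangements are (6 in all): NO2 trans, F cis; NO2 cis, F cis (3 arrangements, 2 chiral); NO2 trans, F trans; NO2 cis, F trans.
Of these, 2 lack any improper symmetry element and so occur as enantiomeric pairs, giving 6 + 2 = 8 stereoisomers in total.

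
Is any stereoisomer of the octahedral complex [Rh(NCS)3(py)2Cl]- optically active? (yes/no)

The six octahedral sites form three mutually perpendicular trans pairs.
The distinct arrangements are (3 in all): NCS mer, py trans; NCS fac, py cis; NCS mer, py cis.
Each arrangement has an internal mirror plane or centre of symmetry, so none is chiral.

no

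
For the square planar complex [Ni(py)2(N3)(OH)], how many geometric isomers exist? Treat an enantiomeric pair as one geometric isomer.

Working through the distinct placements yields 2 geometric isomers: py cis; py trans.

2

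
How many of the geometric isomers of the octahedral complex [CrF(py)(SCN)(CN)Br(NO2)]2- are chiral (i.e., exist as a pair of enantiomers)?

15

An octahedron has six vertices in three trans pairs; every non-trans pair is cis.
Systematic enumeration (placing each ligand type in turn and discarding arrangements equivalent by rotation or reflection) gives 15 geometric isomers.
Of these, 15 lack any improper symmetry element and so occur as enantiomeric pairs, giving 15 + 15 = 30 stereoisomers in total.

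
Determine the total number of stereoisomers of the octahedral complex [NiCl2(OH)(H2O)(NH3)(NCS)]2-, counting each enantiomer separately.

15

Exhaustive case analysis gives 9 geometric isomers.
Of these, 6 lack any improper symmetry element and so occur as enantiomeric pairs, giving 9 + 6 = 15 stereoisomers in total.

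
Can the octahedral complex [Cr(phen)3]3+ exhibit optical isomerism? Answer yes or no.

yes

An octahedron has six vertices in three trans pairs; every non-trans pair is cis.
Each phen is bidentate and must span two cis positions.
Only one geometric arrangement is possible; it has no improper symmetry element, so it exists as a pair of enantiomers (2 stereoisomers).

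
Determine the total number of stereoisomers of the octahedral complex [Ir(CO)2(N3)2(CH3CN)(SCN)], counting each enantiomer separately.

8

There are 6 geometric isomers: CO cis, N3 cis (3 arrangements, 2 chiral); CO cis, N3 trans; CO trans, N3 cis; CO trans, N3 trans.
Of these, 2 lack any improper symmetry element and so occur as enantiomeric pairs, giving 6 + 2 = 8 stereoisomers in total.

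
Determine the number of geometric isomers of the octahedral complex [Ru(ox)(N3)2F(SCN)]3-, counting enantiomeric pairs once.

4

Each ox is bidentate and must span two cis positions.
Systematic placement gives 4 geometric isomers: N3 cis (3 arrangements, 2 chiral); N3 trans.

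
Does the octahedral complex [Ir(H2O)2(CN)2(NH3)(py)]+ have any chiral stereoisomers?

yes

In an octahedral complex each vertex has one trans partner and four cis neighbours.
Working through the distinct placements yields 6 geometric isomers: H2O trans, CN trans; H2O cis, CN trans; H2O cis, CN cis (3 arrangements, 2 chiral); H2O trans, CN cis.
Of these, 2 lack any improper symmetry element and so occur as enantiomeric pairs, giving 6 + 2 = 8 stereoisomers in total.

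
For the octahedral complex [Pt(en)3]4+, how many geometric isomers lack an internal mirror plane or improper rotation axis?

1

An octahedron has six vertices in three trans pairs; every non-trans pair is cis.
Each en is bidentate and must span two cis positions.
Only one geometric arrangement is possible; it has no improper symmetry element, so it exists as a pair of enantiomers (2 stereoisomers).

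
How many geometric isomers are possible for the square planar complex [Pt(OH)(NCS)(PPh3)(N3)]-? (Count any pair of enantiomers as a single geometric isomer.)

A square has two trans pairs of vertices; adjacent vertices are cis.
Working through the distinct placements yields 3 geometric isomers: (N3/OH trans, NCS/PPh3 trans); (N3/PPh3 trans, NCS/OH trans); (N3/NCS trans, OH/PPh3 trans).

3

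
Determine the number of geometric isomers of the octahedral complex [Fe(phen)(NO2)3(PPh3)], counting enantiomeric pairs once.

2

In an octahedral complex each vertex has one trans partner and four cis neighbours.
Each phen is bidentate and must span two cis positions.
Working through the distinct placements yields 2 geometric isomers: NO2 mer; NO2 fac.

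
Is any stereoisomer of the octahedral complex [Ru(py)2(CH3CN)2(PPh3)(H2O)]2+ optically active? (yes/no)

In an octahedral complex each vertex has one trans partner and four cis neighbours.
Working through the distinct placements yields 6 geometric isomers: py trans, CH3CN trans; py cis, CH3CN trans; py trans, CH3CN cis; py cis, CH3CN cis (3 arrangements, 2 chiral).
Of these, 2 lack any improper symmetry element and so occur as enantiomeric pairs, giving 6 + 2 = 8 stereoisomers in total.

yes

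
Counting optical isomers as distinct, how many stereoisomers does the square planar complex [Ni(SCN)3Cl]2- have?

1

In a square planar complex each vertex has one trans partner and two cis neighbours.
Only one geometric arrangement is possible.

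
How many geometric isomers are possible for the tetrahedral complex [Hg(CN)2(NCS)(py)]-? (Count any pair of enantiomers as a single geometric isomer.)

All four vertices of a tetrahedron are equivalent and mutually adjacent, so cis/trans isomerism cannot arise.
Only one geometric arrangement is possible.

1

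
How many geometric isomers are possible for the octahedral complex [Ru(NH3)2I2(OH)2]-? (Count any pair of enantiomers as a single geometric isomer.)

5

In an octahedral complex each vertex has one trans partner and four cis neighbours.
There are 5 geometric isomers: NH3 trans, I trans, OH trans; NH3 cis, I trans, OH cis; NH3 cis, I cis, OH trans; NH3 cis, I cis, OH cis (chiral); NH3 trans, I cis, OH cis.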